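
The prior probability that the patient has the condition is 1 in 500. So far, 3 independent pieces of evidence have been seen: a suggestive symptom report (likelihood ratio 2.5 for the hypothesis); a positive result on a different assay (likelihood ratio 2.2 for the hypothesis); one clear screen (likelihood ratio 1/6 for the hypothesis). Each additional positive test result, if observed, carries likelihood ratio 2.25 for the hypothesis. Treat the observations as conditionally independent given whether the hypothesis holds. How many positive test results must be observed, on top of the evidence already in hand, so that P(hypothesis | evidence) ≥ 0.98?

13

Prior odds = 0.002/0.998 = 1/499.
Combined Bayes factor of the evidence already in hand = 2.5 × 2.2 × (1/6) = 11/12.
Odds after that evidence = (1/499) × 11/12 = 11/5988.
Target odds = 0.98/0.02 = 49.
Need 2.25ⁿ ≥ 49 ÷ (11/5988) = 293412/11.
2.25¹² ≈16834.1 falls short of 293412/11 but 2.25¹³ ≈37876.8 reaches it, so n = 13.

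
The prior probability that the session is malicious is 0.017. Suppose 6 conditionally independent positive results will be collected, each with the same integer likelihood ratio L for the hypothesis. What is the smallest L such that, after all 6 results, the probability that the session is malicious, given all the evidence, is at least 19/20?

4

Prior odds = 0.017/0.983 = 17/983.
Target odds = 0.95/0.05 = 19.
Need L⁶ ≥ 19 ÷ (17/983) = 18677/17.
3⁶ = 729 < 18677/17 ≤ 4096 = 4⁶, so L = 4.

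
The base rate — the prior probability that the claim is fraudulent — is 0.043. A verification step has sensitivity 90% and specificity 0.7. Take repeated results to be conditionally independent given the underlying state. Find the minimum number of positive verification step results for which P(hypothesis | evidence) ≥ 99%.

8

Prior odds = 0.043/0.957 = 43/957.
False-positive rate = 1 − 0.7 = 0.3; likelihood ratio of a positive = 0.9/0.3 = 3.
Target odds: 0.99 ÷ 0.01 = 99.
Need (43/957) × 3ⁿ ≥ 99, i.e. 3ⁿ ≥ 94743/43.
3⁷ = 2187 falls short of 94743/43 but 3⁸ = 6561 reaches it, so n = 8.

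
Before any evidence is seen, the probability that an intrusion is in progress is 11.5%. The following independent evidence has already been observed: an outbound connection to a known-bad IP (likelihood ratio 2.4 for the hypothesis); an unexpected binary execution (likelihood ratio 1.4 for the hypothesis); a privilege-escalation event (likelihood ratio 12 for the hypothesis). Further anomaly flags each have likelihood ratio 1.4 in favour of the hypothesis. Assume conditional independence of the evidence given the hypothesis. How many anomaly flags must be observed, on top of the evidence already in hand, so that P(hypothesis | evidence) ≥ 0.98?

Prior odds = 0.115/0.885 = 23/177.
Combined Bayes factor of the evidence already in hand = 2.4 × 1.4 × 12 = 40.32.
Odds after that evidence = (23/177) × 40.32 = 7728/1475.
Target odds = 0.98/0.02 = 49.
Need 1.4ⁿ ≥ 49 ÷ (7728/1475) = 10325/1104.
1.4⁶ = 117649/15625 falls short of 10325/1104 but 1.4⁷ = 823543/78125 reaches it, so n = 7.

7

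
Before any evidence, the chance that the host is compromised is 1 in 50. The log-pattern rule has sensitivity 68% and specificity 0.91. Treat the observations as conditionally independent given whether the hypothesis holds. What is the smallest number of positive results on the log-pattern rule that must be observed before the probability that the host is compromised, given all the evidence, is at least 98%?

Prior odds = 0.02/0.98 = 1/49.
False-positive rate = 1 − 0.91 = 0.09; likelihood ratio of a positive = 0.68/0.09 = 68/9.
Target posterior odds = 0.98/0.02 = 49.
Require (68/9)ⁿ ≥ 49 ÷ (1/49) = 2401.
(68/9)³ = 314432/729 falls short of 2401 but (68/9)⁴ = 21381376/6561 reaches it, so n = 4.

4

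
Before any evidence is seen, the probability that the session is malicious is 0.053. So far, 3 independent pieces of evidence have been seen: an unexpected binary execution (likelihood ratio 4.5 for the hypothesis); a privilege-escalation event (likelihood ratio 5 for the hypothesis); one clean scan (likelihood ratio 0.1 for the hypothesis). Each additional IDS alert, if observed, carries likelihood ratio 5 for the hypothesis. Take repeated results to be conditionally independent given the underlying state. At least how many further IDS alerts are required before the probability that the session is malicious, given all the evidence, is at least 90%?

3

Prior odds = 0.053/0.947 = 53/947.
Combined Bayes factor of the evidence already in hand = 4.5 × 5 × 0.1 = 2.25.
Odds after that evidence = (53/947) × 2.25 = 477/3788.
Target odds = 0.9/0.1 = 9.
Need 5ⁿ ≥ 9 ÷ (477/3788) = 3788/53.
5² = 25 falls short of 3788/53 but 5³ = 125 reaches it, so n = 3.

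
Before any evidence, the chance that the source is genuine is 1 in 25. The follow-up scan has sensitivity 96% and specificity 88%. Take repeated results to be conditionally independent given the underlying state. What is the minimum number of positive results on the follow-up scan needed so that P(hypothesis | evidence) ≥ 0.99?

Prior odds = 0.04/0.96 = 1/24.
False-positive rate = 1 − 0.88 = 0.12; likelihood ratio of a positive = 0.96/0.12 = 8.
Target posterior odds = 0.99/0.01 = 99.
Require 8ⁿ ≥ 99 ÷ (1/24) = 2376.
8³ = 512 falls short of 2376 but 8⁴ = 4096 reaches it, so n = 4.

4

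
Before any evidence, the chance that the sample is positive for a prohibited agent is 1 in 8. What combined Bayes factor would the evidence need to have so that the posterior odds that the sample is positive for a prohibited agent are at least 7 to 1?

49

Prior odds = 0.125/0.875 = 1/7.
Target odds = 7.
Required Bayes factor = 7 ÷ (1/7) = 49.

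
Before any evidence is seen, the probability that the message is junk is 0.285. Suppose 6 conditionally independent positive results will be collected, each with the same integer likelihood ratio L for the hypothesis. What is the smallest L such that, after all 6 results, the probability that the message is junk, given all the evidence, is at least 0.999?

4

Prior odds = 0.285/0.715 = 57/143.
Target odds = 0.999/0.001 = 999.
Need L⁶ ≥ 999 ÷ (57/143) = 47619/19.
3⁶ = 729 < 47619/19 ≤ 4096 = 4⁶, so L = 4.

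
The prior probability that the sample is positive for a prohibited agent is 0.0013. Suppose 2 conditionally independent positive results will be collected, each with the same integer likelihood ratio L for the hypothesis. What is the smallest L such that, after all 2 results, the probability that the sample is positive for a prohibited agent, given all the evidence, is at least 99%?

Prior odds = 0.0013/0.9987 = 13/9987.
Target odds = 0.99/0.01 = 99.
Need L² ≥ 99 ÷ (13/9987) = 988713/13.
275² = 75625 < 988713/13 ≤ 76176 = 276², so L = 276.

276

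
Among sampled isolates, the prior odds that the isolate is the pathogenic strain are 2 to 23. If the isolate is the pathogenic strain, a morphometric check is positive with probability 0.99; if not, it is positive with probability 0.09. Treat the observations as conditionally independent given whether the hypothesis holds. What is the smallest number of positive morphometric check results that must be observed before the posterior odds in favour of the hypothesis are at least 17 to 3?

Prior odds = 2/23.
Likelihood ratio of a positive = 0.99/0.09 = 11.
Target odds = 17/3.
Need (2/23) × 11ⁿ ≥ 17/3, i.e. 11ⁿ ≥ 391/6.
11¹ = 11 falls short of 391/6 but 11² = 121 reaches it, so n = 2.

2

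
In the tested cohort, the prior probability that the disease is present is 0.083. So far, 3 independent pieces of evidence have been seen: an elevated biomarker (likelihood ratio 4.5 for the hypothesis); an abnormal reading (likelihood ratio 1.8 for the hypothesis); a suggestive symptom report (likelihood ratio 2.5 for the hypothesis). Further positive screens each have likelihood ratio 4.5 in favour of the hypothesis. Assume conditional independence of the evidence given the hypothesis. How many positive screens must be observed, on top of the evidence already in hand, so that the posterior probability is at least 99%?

Prior odds = 0.083/0.917 = 83/917.
Combined Bayes factor of the evidence already in hand = 4.5 × 1.8 × 2.5 = 20.25.
Odds after that evidence = (83/917) × 20.25 = 6723/3668.
Target odds = 0.99/0.01 = 99.
Need 4.5ⁿ ≥ 99 ÷ (6723/3668) = 40348/747.
4.5² = 20.25 falls short of 40348/747 but 4.5³ = 91.125 reaches it, so n = 3.

3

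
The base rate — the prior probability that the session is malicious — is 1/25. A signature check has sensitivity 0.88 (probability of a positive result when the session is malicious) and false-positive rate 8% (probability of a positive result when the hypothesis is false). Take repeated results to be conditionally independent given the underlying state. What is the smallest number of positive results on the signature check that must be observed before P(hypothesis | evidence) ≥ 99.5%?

Prior odds = 0.04/0.96 = 1/24.
Likelihood ratio of a positive result = 0.88/0.08 = 11.
Target posterior odds = 0.995/0.005 = 199.
Need (1/24) × 11ⁿ ≥ 199, i.e. 11ⁿ ≥ 4776.
11³ = 1331 falls short of 4776 but 11⁴ = 14641 reaches it, so n = 4.

4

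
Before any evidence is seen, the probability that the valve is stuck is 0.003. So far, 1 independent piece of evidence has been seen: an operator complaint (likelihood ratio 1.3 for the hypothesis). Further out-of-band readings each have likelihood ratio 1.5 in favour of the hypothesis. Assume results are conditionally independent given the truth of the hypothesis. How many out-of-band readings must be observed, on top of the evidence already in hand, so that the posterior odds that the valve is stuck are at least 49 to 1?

Prior odds = 0.003/0.997 = 3/997.
Bayes factor of the evidence already in hand = 1.3.
Odds after that evidence = (3/997) × 1.3 = 39/9970.
Target odds = 49.
Need 1.5ⁿ ≥ 49 ÷ (39/9970) = 488530/39.
1.5²³ ≈11222.7 falls short of 488530/39 but 1.5²⁴ ≈16834.1 reaches it, so n = 24.

24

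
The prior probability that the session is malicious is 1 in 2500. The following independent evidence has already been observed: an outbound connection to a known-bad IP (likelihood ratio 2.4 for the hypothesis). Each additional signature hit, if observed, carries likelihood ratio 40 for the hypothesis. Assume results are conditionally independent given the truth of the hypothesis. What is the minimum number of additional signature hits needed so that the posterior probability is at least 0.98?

3

Prior odds = 0.0004/0.9996 = 1/2499.
Bayes factor of the evidence already in hand = 2.4.
Odds after that evidence = (1/2499) × 2.4 = 4/4165.
Target odds = 0.98/0.02 = 49.
Need 40ⁿ ≥ 49 ÷ (4/4165) = 51021.25.
40² = 1600 falls short of 51021.25 but 40³ = 64000 reaches it, so n = 3.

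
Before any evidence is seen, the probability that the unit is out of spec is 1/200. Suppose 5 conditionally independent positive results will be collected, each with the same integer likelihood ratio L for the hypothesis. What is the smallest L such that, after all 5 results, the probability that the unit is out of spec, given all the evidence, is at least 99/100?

8

Prior odds = 0.005/0.995 = 1/199.
Target odds = 0.99/0.01 = 99.
Need L⁵ ≥ 99 ÷ (1/199) = 19701.
7⁵ = 16807 < 19701 ≤ 32768 = 8⁵, so L = 8.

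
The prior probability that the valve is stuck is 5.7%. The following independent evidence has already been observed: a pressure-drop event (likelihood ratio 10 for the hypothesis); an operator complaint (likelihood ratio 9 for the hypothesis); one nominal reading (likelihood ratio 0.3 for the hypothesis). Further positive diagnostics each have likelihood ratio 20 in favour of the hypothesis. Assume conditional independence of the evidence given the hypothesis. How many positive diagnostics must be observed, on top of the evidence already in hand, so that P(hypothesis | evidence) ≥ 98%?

Prior odds = 0.057/0.943 = 57/943.
Combined Bayes factor of the evidence already in hand = 10 × 9 × 0.3 = 27.
Odds after that evidence = (57/943) × 27 = 1539/943.
Target odds = 0.98/0.02 = 49.
Need 20ⁿ ≥ 49 ÷ (1539/943) = 46207/1539.
20¹ = 20 falls short of 46207/1539 but 20² = 400 reaches it, so n = 2.

2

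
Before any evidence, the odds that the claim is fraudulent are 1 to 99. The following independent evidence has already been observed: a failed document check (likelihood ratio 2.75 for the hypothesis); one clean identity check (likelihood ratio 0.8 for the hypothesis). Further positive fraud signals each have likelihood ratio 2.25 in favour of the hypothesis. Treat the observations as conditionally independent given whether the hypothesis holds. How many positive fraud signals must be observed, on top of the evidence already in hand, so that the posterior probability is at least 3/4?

7

Prior odds = 1/99.
Combined Bayes factor of the evidence already in hand = 2.75 × 0.8 = 2.2.
Odds after that evidence = (1/99) × 2.2 = 1/45.
Target odds = 0.75/0.25 = 3.
Need 2.25ⁿ ≥ 3 ÷ (1/45) = 135.
2.25⁶ = 531441/4096 falls short of 135 but 2.25⁷ = 4782969/16384 reaches it, so n = 7.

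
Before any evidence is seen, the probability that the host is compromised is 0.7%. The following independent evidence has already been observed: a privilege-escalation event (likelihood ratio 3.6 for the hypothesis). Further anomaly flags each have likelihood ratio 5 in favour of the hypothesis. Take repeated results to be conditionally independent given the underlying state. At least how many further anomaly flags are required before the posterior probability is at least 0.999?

Prior odds = 0.007/0.993 = 7/993.
Bayes factor of the evidence already in hand = 3.6.
Odds after that evidence = (7/993) × 3.6 = 42/1655.
Target odds = 0.999/0.001 = 999.
Need 5ⁿ ≥ 999 ÷ (42/1655) = 551115/14.
5⁶ = 15625 falls short of 551115/14 but 5⁷ = 78125 reaches it, so n = 7.

7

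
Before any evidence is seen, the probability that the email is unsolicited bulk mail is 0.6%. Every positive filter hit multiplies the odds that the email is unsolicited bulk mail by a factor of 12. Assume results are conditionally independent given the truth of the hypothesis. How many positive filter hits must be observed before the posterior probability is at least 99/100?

Prior odds: 0.006 ÷ 0.994 = 3/497.
Likelihood ratio per positive filter hit = 12.
Target odds: 0.99 ÷ 0.01 = 99.
Require 12ⁿ ≥ 99 ÷ (3/497) = 16401.
12³ = 1728 falls short of 16401 but 12⁴ = 20736 reaches it, so n = 4.

4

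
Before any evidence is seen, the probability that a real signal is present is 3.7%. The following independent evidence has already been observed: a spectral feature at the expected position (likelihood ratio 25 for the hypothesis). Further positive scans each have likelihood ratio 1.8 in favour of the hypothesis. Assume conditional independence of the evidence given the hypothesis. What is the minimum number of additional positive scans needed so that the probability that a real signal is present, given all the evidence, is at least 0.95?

Prior odds = 0.037/0.963 = 37/963.
Bayes factor of the evidence already in hand = 25.
Odds after that evidence = (37/963) × 25 = 925/963.
Target odds = 0.95/0.05 = 19.
Need 1.8ⁿ ≥ 19 ÷ (925/963) = 18297/925.
1.8⁵ = 18.89568 falls short of 18297/925 but 1.8⁶ = 531441/15625 reaches it, so n = 6.

6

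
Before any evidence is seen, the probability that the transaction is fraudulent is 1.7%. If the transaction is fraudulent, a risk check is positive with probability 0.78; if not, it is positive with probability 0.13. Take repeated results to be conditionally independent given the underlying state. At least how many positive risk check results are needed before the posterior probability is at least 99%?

Prior odds = 0.017/0.983 = 17/983.
Likelihood ratio of a positive = 0.78/0.13 = 6.
Target posterior odds = 0.99/0.01 = 99.
Require 6ⁿ ≥ 99 ÷ (17/983) = 97317/17.
6⁴ = 1296 falls short of 97317/17 but 6⁵ = 7776 reaches it, so n = 5.

5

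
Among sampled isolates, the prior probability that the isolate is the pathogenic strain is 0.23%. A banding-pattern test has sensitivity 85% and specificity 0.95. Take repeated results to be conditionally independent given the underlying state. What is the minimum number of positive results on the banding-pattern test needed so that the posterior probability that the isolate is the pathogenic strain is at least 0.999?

Prior odds = 0.0023/0.9977 = 23/9977.
False-positive rate = 1 − 0.95 = 0.05; likelihood ratio of a positive = 0.85/0.05 = 17.
Target odds: 0.999 ÷ 0.001 = 999.
Require 17ⁿ ≥ 999 ÷ (23/9977) = 9967023/23.
17⁴ = 83521 falls short of 9967023/23 but 17⁵ = 1419857 reaches it, so n = 5.

5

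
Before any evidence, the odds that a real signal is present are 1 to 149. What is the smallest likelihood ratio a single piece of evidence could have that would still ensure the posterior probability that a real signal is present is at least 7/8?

Prior odds = 1/149.
Target odds = 0.875/0.125 = 7.
Required Bayes factor = 7 ÷ (1/149) = 1043.

1043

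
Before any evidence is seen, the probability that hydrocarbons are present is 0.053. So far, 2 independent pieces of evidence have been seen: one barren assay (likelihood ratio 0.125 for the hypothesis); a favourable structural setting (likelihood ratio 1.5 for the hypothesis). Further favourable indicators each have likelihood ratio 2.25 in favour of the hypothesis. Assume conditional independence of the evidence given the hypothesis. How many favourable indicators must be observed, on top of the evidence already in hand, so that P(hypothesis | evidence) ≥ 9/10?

9

Prior odds = 0.053/0.947 = 53/947.
Combined Bayes factor of the evidence already in hand = 0.125 × 1.5 = 0.1875.
Odds after that evidence = (53/947) × 0.1875 = 159/15152.
Target odds = 0.9/0.1 = 9.
Need 2.25ⁿ ≥ 9 ÷ (159/15152) = 45456/53.
2.25⁸ = 43046721/65536 falls short of 45456/53 but 2.25⁹ = 387420489/262144 reaches it, so n = 9.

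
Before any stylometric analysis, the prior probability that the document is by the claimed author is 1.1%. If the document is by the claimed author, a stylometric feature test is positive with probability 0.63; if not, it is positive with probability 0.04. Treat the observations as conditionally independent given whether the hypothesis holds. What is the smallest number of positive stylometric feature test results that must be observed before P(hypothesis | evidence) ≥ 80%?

3

Prior odds: 0.011 ÷ 0.989 = 11/989.
Likelihood ratio of a positive = 0.63/0.04 = 15.75.
Target odds: 0.8 ÷ 0.2 = 4.
Require 15.75ⁿ ≥ 4 ÷ (11/989) = 3956/11.
15.75² = 248.0625 falls short of 3956/11 but 15.75³ = 3906.984375 reaches it, so n = 3.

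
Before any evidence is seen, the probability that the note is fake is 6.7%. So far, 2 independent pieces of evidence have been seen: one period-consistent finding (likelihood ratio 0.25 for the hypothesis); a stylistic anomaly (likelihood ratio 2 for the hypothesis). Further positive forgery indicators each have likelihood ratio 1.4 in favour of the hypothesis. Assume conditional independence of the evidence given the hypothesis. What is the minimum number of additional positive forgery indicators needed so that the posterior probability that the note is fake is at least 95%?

19

Prior odds = 0.067/0.933 = 67/933.
Combined Bayes factor of the evidence already in hand = 0.25 × 2 = 0.5.
Odds after that evidence = (67/933) × 0.5 = 67/1866.
Target odds = 0.95/0.05 = 19.
Need 1.4ⁿ ≥ 19 ÷ (67/1866) = 35454/67.
1.4¹⁸ ≈426.879 falls short of 35454/67 but 1.4¹⁹ ≈597.63 reaches it, so n = 19.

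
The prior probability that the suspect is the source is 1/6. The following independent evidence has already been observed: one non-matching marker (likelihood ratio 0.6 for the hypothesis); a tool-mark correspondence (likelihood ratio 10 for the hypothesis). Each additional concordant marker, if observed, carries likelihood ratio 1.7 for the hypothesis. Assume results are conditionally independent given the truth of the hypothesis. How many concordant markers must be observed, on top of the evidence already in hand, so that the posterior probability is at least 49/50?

7

Prior odds = (1/6)/(5/6) = 0.2.
Combined Bayes factor of the evidence already in hand = 0.6 × 10 = 6.
Odds after that evidence = 0.2 × 6 = 1.2.
Target odds = 0.98/0.02 = 49.
Need 1.7ⁿ ≥ 49 ÷ 1.2 = 245/6.
1.7⁶ = 24137569/1000000 falls short of 245/6 but 1.7⁷ = 410338673/10000000 reaches it, so n = 7.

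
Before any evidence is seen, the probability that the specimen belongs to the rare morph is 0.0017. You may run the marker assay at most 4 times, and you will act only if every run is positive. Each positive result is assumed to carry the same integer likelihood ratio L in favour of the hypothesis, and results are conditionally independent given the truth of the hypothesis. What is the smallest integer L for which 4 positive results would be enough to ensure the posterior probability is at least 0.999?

28

Prior odds = 0.0017/0.9983 = 17/9983.
Target odds = 0.999/0.001 = 999.
Need L⁴ ≥ 999 ÷ (17/9983) = 9973017/17.
27⁴ = 531441 < 9973017/17 ≤ 614656 = 28⁴, so L = 28.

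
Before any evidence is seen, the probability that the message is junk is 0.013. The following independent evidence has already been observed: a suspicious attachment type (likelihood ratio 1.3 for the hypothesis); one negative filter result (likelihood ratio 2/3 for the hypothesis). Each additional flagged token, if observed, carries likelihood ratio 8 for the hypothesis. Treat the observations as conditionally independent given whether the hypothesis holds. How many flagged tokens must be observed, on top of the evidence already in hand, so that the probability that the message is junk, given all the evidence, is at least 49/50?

5

Prior odds = 0.013/0.987 = 13/987.
Combined Bayes factor of the evidence already in hand = 1.3 × (2/3) = 13/15.
Odds after that evidence = (13/987) × 13/15 = 169/14805.
Target odds = 0.98/0.02 = 49.
Need 8ⁿ ≥ 49 ÷ (169/14805) = 725445/169.
8⁴ = 4096 falls short of 725445/169 but 8⁵ = 32768 reaches it, so n = 5.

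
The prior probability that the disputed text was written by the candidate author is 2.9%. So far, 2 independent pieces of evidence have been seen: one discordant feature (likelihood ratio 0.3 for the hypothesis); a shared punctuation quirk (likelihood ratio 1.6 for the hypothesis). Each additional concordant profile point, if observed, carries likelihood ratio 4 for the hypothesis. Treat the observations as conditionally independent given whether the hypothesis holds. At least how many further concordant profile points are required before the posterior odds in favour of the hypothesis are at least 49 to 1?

Prior odds = 0.029/0.971 = 29/971.
Combined Bayes factor of the evidence already in hand = 0.3 × 1.6 = 0.48.
Odds after that evidence = (29/971) × 0.48 = 348/24275.
Target odds = 49.
Need 4ⁿ ≥ 49 ÷ (348/24275) = 1189475/348.
4⁵ = 1024 falls short of 1189475/348 but 4⁶ = 4096 reaches it, so n = 6.

6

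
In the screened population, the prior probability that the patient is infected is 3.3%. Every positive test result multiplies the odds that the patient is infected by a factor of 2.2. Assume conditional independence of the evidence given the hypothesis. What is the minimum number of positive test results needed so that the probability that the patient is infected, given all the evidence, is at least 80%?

7

Prior odds: 0.033 ÷ 0.967 = 33/967.
Likelihood ratio per positive test result = 2.2.
Target odds: 0.8 ÷ 0.2 = 4.
Need (33/967) × 2.2ⁿ ≥ 4, i.e. 2.2ⁿ ≥ 3868/33.
2.2⁶ = 1771561/15625 falls short of 3868/33 but 2.2⁷ = 19487171/78125 reaches it, so n = 7.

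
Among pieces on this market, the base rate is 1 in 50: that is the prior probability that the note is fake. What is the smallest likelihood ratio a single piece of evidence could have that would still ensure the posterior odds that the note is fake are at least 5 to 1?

245

Prior odds = 0.02/0.98 = 1/49.
Target odds = 5.
Required Bayes factor = 5 ÷ (1/49) = 245.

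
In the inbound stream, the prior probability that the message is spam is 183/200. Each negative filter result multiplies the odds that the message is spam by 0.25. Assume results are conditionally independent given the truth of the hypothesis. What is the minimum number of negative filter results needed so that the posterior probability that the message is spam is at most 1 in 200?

6

Prior odds: 0.915 ÷ 0.085 = 183/17.
Likelihood ratio per negative filter result = 0.25.
Target posterior odds = 0.005/0.995 = 1/199.
Need (183/17) × 0.25ⁿ ≤ 1/199, i.e. 0.25ⁿ ≤ 17/36417.
0.25⁵ = 1/1024 is still above 17/36417 but 0.25⁶ = 1/4096 is at or below it, so n = 6.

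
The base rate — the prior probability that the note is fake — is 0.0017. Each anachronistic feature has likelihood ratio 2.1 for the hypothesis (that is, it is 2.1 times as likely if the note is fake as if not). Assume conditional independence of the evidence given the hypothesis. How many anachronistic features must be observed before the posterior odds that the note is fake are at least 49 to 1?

14

Prior odds: 0.0017 ÷ 0.9983 = 17/9983.
Likelihood ratio per anachronistic feature = 2.1.
Target odds = 49.
Need (17/9983) × 2.1ⁿ ≥ 49, i.e. 2.1ⁿ ≥ 489167/17.
2.1¹³ ≈15447.2 falls short of 489167/17 but 2.1¹⁴ ≈32439.2 reaches it, so n = 14.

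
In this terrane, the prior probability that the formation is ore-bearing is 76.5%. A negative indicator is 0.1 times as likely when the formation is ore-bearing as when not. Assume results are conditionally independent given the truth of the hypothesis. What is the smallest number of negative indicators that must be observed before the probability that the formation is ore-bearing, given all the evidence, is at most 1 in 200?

Prior odds = 0.765/0.235 = 153/47.
Likelihood ratio per negative indicator = 0.1.
Target odds: 0.005 ÷ 0.995 = 1/199.
Need (153/47) × 0.1ⁿ ≤ 1/199, i.e. 0.1ⁿ ≤ 47/30447.
0.1² = 0.01 is still above 47/30447 but 0.1³ = 0.001 is at or below it, so n = 3.

3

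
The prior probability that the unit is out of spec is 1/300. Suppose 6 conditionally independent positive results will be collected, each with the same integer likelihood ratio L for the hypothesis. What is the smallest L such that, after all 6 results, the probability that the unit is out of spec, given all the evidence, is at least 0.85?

4

Prior odds = (1/300)/(299/300) = 1/299.
Target odds = 0.85/0.15 = 17/3.
Need L⁶ ≥ 17/3 ÷ (1/299) = 5083/3.
3⁶ = 729 < 5083/3 ≤ 4096 = 4⁶, so L = 4.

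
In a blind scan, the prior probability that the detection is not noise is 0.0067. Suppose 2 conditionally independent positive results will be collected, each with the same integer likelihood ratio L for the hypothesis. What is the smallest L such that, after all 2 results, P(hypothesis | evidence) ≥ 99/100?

122

Prior odds = 0.0067/0.9933 = 67/9933.
Target odds = 0.99/0.01 = 99.
Need L² ≥ 99 ÷ (67/9933) = 983367/67.
121² = 14641 < 983367/67 ≤ 14884 = 122², so L = 122.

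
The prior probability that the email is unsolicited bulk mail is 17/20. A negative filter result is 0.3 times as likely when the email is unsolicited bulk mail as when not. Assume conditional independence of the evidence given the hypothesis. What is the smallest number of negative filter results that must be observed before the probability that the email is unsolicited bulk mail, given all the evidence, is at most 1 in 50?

5

Prior odds = 0.85/0.15 = 17/3.
Likelihood ratio per negative filter result = 0.3.
Target posterior odds = 0.02/0.98 = 1/49.
Need (17/3) × 0.3ⁿ ≤ 1/49, i.e. 0.3ⁿ ≤ 3/833.
0.3⁴ = 0.0081 is still above 3/833 but 0.3⁵ = 243/100000 is at or below it, so n = 5.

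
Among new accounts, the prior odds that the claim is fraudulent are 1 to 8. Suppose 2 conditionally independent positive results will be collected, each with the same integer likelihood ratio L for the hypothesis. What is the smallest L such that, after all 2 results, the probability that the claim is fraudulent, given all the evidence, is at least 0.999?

Prior odds = 0.125.
Target odds = 0.999/0.001 = 999.
Need L² ≥ 999 ÷ 0.125 = 7992.
89² = 7921 < 7992 ≤ 8100 = 90², so L = 90.

90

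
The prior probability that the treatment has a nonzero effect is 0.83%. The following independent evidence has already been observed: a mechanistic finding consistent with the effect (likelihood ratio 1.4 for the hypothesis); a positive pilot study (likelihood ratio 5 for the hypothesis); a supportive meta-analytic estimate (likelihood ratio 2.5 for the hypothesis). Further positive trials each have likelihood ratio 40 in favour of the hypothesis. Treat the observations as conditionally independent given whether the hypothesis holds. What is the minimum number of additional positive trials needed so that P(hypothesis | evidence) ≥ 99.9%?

3

Prior odds = 0.0083/0.9917 = 83/9917.
Combined Bayes factor of the evidence already in hand = 1.4 × 5 × 2.5 = 17.5.
Odds after that evidence = (83/9917) × 17.5 = 2905/19834.
Target odds = 0.999/0.001 = 999.
Need 40ⁿ ≥ 999 ÷ (2905/19834) = 19814166/2905.
40² = 1600 falls short of 19814166/2905 but 40³ = 64000 reaches it, so n = 3.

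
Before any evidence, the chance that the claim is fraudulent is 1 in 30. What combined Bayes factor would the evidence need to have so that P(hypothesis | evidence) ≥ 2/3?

58

Prior odds = (1/30)/(29/30) = 1/29.
Target odds = (2/3)/(1/3) = 2.
Required Bayes factor = 2 ÷ (1/29) = 58.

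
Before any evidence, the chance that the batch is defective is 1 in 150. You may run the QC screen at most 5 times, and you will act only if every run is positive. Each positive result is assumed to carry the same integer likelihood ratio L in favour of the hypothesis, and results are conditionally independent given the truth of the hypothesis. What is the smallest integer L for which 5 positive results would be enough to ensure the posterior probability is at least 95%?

Prior odds = (1/150)/(149/150) = 1/149.
Target odds = 0.95/0.05 = 19.
Need L⁵ ≥ 19 ÷ (1/149) = 2831.
4⁵ = 1024 < 2831 ≤ 3125 = 5⁵, so L = 5.

5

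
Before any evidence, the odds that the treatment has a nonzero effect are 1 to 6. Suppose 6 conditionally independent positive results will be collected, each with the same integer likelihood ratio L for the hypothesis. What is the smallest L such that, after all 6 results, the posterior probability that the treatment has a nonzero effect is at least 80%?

Prior odds = 1/6.
Target odds = 0.8/0.2 = 4.
Need L⁶ ≥ 4 ÷ (1/6) = 24.
1⁶ = 1 < 24 ≤ 64 = 2⁶, so L = 2.

2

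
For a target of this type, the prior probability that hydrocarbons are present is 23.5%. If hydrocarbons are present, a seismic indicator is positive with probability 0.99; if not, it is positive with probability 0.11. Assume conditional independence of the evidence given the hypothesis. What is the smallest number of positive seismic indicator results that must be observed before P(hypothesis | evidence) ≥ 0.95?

2

Prior odds = 0.235/0.765 = 47/153.
Likelihood ratio of a positive = 0.99/0.11 = 9.
Target odds: 0.95 ÷ 0.05 = 19.
Need (47/153) × 9ⁿ ≥ 19, i.e. 9ⁿ ≥ 2907/47.
9¹ = 9 falls short of 2907/47 but 9² = 81 reaches it, so n = 2.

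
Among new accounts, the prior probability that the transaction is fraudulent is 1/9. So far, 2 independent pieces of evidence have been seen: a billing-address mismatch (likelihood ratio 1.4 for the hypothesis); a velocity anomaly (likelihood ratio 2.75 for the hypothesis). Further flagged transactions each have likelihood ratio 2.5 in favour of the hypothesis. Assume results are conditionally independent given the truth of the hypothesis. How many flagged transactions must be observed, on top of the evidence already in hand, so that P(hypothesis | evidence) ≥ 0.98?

6

Prior odds = (1/9)/(8/9) = 0.125.
Combined Bayes factor of the evidence already in hand = 1.4 × 2.75 = 3.85.
Odds after that evidence = 0.125 × 3.85 = 0.48125.
Target odds = 0.98/0.02 = 49.
Need 2.5ⁿ ≥ 49 ÷ 0.48125 = 1120/11.
2.5⁵ = 97.65625 falls short of 1120/11 but 2.5⁶ = 244.140625 reaches it, so n = 6.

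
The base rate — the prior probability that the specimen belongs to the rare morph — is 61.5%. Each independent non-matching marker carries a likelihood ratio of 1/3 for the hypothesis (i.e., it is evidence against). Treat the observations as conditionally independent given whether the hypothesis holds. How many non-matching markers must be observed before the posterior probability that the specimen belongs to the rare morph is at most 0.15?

3

Prior odds = 0.615/0.385 = 123/77.
Likelihood ratio per non-matching marker = 1/3.
Target posterior odds = 0.15/0.85 = 3/17.
Require (1/3)ⁿ ≤ 3/17 ÷ (123/77) = 77/697.
(1/3)² = 1/9 is still above 77/697 but (1/3)³ = 1/27 is at or below it, so n = 3.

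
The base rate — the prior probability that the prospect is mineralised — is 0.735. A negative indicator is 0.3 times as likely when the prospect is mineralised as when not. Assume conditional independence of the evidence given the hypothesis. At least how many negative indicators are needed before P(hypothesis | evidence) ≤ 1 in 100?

5

Prior odds: 0.735 ÷ 0.265 = 147/53.
Likelihood ratio per negative indicator = 0.3.
Target posterior odds = 0.01/0.99 = 1/99.
Need (147/53) × 0.3ⁿ ≤ 1/99, i.e. 0.3ⁿ ≤ 53/14553.
0.3⁴ = 0.0081 is still above 53/14553 but 0.3⁵ = 243/100000 is at or below it, so n = 5.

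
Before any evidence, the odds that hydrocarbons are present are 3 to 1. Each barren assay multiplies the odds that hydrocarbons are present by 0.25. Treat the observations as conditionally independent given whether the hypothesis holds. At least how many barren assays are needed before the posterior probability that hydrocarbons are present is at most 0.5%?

Prior odds = 3.
Likelihood ratio per barren assay = 0.25.
Target odds: 0.005 ÷ 0.995 = 1/199.
Require 0.25ⁿ ≤ 1/199 ÷ 3 = 1/597.
0.25⁴ = 0.00390625 is still above 1/597 but 0.25⁵ = 1/1024 is at or below it, so n = 5.

5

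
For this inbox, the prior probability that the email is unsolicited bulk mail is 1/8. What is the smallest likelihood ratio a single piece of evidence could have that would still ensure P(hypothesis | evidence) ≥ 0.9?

63

Prior odds = 0.125/0.875 = 1/7.
Target odds = 0.9/0.1 = 9.
Required Bayes factor = 9 ÷ (1/7) = 63.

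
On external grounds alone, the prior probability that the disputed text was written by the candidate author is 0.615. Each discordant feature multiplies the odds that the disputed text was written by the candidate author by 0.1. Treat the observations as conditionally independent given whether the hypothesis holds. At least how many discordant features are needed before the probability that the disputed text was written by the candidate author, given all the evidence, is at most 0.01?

Prior odds: 0.615 ÷ 0.385 = 123/77.
Likelihood ratio per discordant feature = 0.1.
Target posterior odds = 0.01/0.99 = 1/99.
Require 0.1ⁿ ≤ 1/99 ÷ (123/77) = 7/1107.
0.1² = 0.01 is still above 7/1107 but 0.1³ = 0.001 is at or below it, so n = 3.

3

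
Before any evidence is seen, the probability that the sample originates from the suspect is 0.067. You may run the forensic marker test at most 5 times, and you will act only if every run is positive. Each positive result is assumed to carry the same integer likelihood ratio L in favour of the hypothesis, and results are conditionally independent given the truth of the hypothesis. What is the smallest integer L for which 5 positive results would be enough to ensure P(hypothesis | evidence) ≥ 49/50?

4

Prior odds = 0.067/0.933 = 67/933.
Target odds = 0.98/0.02 = 49.
Need L⁵ ≥ 49 ÷ (67/933) = 45717/67.
3⁵ = 243 < 45717/67 ≤ 1024 = 4⁵, so L = 4.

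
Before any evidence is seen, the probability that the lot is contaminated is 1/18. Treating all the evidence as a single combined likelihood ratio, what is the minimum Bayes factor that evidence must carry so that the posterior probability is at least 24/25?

Prior odds = (1/18)/(17/18) = 1/17.
Target odds = 0.96/0.04 = 24.
Required Bayes factor = 24 ÷ (1/17) = 408.

408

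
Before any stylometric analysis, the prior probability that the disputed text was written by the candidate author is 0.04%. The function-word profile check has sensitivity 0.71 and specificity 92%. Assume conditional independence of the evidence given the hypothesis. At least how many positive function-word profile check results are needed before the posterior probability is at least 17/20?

Prior odds: 0.0004 ÷ 0.9996 = 1/2499.
False-positive rate = 1 − 0.92 = 0.08; likelihood ratio of a positive = 0.71/0.08 = 8.875.
Target odds: 0.85 ÷ 0.15 = 17/3.
Require 8.875ⁿ ≥ 17/3 ÷ (1/2499) = 14161.
8.875⁴ = 25411681/4096 falls short of 14161 but 8.875⁵ ≈55060.7 reaches it, so n = 5.

5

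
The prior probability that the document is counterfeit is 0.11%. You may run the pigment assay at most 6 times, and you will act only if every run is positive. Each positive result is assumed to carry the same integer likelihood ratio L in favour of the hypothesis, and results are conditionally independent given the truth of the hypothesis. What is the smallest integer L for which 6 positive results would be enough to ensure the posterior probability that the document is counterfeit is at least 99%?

7

Prior odds = 0.0011/0.9989 = 11/9989.
Target odds = 0.99/0.01 = 99.
Need L⁶ ≥ 99 ÷ (11/9989) = 89901.
6⁶ = 46656 < 89901 ≤ 117649 = 7⁶, so L = 7.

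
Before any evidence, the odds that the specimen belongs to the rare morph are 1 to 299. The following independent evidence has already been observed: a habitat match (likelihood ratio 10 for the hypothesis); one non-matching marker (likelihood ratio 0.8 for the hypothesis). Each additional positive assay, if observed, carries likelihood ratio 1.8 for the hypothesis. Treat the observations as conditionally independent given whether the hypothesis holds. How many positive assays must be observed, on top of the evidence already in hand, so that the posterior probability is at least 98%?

13

Prior odds = 1/299.
Combined Bayes factor of the evidence already in hand = 10 × 0.8 = 8.
Odds after that evidence = (1/299) × 8 = 8/299.
Target odds = 0.98/0.02 = 49.
Need 1.8ⁿ ≥ 49 ÷ (8/299) = 1831.375.
1.8¹² ≈1156.83 falls short of 1831.375 but 1.8¹³ ≈2082.3 reaches it, so n = 13.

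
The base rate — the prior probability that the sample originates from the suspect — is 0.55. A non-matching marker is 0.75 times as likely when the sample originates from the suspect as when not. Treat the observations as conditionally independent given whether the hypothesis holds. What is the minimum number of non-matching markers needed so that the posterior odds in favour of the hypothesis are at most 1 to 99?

Prior odds = 0.55/0.45 = 11/9.
Likelihood ratio per non-matching marker = 0.75.
Target odds = 1/99.
Require 0.75ⁿ ≤ 1/99 ÷ (11/9) = 1/121.
0.75¹⁶ ≈0.0100226 is still above 1/121 but 0.75¹⁷ ≈0.00751695 is at or below it, so n = 17.

17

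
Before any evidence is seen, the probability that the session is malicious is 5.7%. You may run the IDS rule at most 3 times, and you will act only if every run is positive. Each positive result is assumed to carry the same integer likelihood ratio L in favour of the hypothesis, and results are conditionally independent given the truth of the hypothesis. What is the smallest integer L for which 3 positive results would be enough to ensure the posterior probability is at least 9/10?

Prior odds = 0.057/0.943 = 57/943.
Target odds = 0.9/0.1 = 9.
Need L³ ≥ 9 ÷ (57/943) = 2829/19.
5³ = 125 < 2829/19 ≤ 216 = 6³, so L = 6.

6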